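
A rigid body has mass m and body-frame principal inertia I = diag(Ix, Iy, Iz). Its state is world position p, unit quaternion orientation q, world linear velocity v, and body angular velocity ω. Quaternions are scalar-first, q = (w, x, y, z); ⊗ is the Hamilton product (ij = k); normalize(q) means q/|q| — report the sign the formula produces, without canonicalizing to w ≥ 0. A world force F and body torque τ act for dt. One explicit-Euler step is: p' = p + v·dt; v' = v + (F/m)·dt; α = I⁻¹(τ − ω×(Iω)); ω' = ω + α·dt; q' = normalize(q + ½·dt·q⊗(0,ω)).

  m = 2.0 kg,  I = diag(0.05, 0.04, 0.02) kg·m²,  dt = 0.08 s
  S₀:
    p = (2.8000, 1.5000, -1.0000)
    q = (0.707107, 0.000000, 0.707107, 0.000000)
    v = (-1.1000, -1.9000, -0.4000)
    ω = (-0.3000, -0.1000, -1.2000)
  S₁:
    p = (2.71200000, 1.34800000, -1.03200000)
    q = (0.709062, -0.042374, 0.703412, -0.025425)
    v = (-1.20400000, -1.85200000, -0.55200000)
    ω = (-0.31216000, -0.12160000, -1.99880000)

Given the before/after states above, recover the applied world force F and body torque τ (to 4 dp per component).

ω₁ − ω₀ = (-0.01216000, -0.02160000, -0.79880000)
precession coupling = (-0.0024, 0.0108, -0.0003)
τ = I·(Δω/dt) + ω₀×(Iω₀) = (-0.0100, 0.0000, -0.2000)
velocity change Δv = (-0.10400000, 0.04800000, -0.15200000)
applied force F = (-2.6000, 1.2000, -3.8000)

F = (-2.6000, 1.2000, -3.8000)
τ = (-0.0100, 0.0000, -0.2000)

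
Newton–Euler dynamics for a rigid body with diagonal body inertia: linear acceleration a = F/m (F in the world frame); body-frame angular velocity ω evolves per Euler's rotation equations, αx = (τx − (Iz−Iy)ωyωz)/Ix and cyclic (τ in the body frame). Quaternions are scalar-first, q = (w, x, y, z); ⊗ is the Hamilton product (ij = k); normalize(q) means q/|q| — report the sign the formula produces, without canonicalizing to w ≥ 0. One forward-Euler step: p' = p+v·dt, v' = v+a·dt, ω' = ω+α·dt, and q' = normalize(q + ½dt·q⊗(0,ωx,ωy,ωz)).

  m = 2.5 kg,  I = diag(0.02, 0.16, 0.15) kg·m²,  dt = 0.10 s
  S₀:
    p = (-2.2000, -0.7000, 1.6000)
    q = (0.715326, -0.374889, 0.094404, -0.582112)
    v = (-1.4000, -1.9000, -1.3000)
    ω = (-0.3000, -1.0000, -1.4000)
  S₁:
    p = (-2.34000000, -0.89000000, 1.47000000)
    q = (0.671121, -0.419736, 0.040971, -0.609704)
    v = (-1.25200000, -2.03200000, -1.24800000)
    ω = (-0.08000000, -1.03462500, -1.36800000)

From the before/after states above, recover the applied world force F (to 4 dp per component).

v₁ − v₀ = (0.14800000, -0.13200000, 0.05200000)
F = m·Δv/dt = (3.7000, -3.3000, 1.3000)

F = (3.7000, -3.3000, 1.3000)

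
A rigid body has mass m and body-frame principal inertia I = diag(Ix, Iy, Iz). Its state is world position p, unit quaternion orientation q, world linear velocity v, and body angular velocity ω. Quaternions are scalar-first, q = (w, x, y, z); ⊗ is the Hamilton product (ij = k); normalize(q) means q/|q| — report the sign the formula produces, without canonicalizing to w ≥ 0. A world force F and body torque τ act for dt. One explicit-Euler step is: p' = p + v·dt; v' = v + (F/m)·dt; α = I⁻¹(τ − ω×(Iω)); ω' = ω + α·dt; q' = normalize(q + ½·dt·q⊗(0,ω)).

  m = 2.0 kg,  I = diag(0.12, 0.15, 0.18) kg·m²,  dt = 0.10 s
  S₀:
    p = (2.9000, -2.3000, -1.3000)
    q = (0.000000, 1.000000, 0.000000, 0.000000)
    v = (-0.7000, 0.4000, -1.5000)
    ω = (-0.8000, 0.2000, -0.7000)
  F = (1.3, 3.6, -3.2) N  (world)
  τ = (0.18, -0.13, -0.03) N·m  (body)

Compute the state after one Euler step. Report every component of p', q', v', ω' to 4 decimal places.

p' = (2.8300, -2.2600, -1.4500)
q' = (0.0399, 0.9985, 0.0349, 0.0100)
v' = (-0.6350, 0.5800, -1.6600)
ω' = (-0.6465, 0.1357, -0.7140)

gyro term ω×Iω = (-0.0042, -0.0336, -0.0048)
angular accel α = (1.5350, -0.6427, -0.1400)
ω' = ω + α·dt = (-0.6465, 0.1357, -0.7140)
Hamilton product q⊗(0,ω) = (0.8000000, 0.0000000, 0.7000000, 0.2000000)
q + ½dt·q⊗(0,ω), renormalized = (0.0399, 0.9985, 0.0349, 0.0100)
p' = p + v·dt = (2.8300, -2.2600, -1.4500)
v' = v + a·dt = (-0.6350, 0.5800, -1.6600)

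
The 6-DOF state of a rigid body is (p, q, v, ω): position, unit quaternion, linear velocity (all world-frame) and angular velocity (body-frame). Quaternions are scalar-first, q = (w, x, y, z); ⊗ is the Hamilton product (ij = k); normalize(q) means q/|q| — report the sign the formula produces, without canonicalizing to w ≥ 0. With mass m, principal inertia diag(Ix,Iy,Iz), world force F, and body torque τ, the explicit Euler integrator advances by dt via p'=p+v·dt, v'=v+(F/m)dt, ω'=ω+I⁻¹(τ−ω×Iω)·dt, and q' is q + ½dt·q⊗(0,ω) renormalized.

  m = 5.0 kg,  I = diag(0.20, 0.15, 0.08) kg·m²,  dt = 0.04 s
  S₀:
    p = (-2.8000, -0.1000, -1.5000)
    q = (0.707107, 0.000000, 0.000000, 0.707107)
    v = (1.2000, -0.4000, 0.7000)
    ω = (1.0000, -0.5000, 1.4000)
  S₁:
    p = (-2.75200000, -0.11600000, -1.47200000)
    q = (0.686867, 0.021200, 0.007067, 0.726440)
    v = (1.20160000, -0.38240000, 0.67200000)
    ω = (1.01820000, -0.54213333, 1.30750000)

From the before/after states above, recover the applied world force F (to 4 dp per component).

Δv = v₁−v₀ = (0.00160000, 0.01760000, -0.02800000)
F = m·Δv/dt = (0.2000, 2.2000, -3.5000)

F = (0.2000, 2.2000, -3.5000)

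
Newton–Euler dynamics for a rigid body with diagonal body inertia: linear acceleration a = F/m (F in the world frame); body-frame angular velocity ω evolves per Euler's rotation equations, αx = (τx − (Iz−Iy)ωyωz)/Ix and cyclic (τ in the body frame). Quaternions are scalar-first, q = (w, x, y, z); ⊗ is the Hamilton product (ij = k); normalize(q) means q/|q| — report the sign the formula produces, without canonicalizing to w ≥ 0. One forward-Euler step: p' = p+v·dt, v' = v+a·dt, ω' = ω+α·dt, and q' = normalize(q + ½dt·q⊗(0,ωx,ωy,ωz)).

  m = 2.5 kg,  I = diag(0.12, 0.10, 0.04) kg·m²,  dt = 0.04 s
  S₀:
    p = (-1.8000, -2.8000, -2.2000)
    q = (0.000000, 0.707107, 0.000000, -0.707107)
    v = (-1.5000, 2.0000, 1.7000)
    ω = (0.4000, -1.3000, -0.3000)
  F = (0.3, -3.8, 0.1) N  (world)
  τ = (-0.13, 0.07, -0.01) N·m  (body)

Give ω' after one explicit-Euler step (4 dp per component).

ω×(Iω) gyroscopic = (-0.0234, -0.0096, 0.0104)
(τ − ω×Iω)/I = (-0.8883, 0.7960, -0.5100)
new body rate ω' = (0.3645, -1.2682, -0.3204)

ω' = (0.3645, -1.2682, -0.3204)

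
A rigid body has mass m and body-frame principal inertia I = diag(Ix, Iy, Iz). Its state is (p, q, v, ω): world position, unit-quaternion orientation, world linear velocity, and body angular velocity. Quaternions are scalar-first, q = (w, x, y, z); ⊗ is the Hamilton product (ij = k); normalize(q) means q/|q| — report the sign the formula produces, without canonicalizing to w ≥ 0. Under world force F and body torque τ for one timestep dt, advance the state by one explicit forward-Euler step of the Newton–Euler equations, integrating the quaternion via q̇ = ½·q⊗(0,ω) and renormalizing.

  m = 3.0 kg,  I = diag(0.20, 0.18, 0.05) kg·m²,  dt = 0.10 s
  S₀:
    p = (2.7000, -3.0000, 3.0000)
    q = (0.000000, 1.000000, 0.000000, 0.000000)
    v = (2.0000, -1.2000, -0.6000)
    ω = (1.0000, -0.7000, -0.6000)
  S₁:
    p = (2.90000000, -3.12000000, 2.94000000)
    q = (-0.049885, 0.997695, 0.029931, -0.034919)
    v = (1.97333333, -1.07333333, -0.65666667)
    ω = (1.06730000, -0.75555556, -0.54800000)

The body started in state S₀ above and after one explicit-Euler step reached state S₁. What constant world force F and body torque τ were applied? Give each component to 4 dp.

ω₁ − ω₀ = (0.06730000, -0.05555556, 0.05200000)
I·α + gyro = (0.0800, -0.1900, 0.0400)
velocity change Δv = (-0.02666667, 0.12666667, -0.05666667)
F = m·Δv/dt = (-0.8000, 3.8000, -1.7000)

F = (-0.8000, 3.8000, -1.7000)
τ = (0.0800, -0.1900, 0.0400)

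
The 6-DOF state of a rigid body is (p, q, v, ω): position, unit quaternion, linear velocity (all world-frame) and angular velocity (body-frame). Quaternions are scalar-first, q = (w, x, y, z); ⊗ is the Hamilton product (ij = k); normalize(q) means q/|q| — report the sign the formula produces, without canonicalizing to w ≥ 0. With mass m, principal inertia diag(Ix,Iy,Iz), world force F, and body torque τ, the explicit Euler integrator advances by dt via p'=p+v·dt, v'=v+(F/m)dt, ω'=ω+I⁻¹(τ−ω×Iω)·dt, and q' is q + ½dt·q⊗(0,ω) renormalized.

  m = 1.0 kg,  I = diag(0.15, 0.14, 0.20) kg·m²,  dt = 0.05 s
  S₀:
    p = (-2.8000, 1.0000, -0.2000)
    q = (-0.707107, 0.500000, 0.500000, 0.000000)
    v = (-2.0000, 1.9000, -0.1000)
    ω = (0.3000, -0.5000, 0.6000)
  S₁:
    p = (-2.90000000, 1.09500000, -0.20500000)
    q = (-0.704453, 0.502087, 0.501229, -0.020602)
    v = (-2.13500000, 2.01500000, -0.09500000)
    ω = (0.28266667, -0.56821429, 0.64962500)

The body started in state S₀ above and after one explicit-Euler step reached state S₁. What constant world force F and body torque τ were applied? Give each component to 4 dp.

v₁ − v₀ = (-0.13500000, 0.11500000, 0.00500000)
applied force F = (-2.7000, 2.3000, 0.1000)
rate change Δω = (-0.01733333, -0.06821429, 0.04962500)
τ = I·(Δω/dt) + ω₀×(Iω₀) = (-0.0700, -0.2000, 0.2000)

F = (-2.7000, 2.3000, 0.1000)
τ = (-0.0700, -0.2000, 0.2000)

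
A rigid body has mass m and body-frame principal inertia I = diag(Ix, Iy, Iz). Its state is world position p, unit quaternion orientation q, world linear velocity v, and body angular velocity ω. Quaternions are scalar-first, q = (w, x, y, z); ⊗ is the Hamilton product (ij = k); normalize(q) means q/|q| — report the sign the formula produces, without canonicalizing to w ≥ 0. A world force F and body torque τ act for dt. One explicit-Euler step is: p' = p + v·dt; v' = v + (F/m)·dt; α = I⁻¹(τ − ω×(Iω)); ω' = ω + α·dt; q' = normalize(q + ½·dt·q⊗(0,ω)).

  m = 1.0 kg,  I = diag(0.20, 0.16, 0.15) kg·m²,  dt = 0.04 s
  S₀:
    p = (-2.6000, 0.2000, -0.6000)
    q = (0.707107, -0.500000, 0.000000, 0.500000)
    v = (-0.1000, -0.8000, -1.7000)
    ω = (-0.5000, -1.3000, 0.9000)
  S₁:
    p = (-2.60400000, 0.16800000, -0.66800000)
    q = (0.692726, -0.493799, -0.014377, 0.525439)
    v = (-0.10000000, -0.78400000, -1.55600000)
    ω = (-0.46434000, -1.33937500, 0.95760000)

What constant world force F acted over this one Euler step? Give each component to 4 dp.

Δv = v₁−v₀ = (0.00000000, 0.01600000, 0.14400000)
m·(v₁−v₀)/dt = (0.0000, 0.4000, 3.6000)

F = (0.0000, 0.4000, 3.6000)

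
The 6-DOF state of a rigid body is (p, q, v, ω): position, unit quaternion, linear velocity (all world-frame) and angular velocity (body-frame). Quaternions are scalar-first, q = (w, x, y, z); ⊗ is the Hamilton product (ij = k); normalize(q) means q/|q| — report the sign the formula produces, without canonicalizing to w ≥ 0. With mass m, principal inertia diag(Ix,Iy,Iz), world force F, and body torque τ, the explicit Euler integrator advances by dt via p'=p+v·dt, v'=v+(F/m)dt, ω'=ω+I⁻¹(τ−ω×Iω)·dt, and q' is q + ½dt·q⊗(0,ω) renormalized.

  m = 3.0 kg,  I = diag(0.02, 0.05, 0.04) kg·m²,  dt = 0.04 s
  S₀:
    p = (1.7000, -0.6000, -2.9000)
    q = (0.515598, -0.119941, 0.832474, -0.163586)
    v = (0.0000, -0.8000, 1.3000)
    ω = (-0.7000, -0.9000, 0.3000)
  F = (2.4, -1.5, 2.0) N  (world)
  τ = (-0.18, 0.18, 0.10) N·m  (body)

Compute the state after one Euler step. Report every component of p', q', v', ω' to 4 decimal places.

p' = (1.7000, -0.6320, -2.8480)
q' = (0.5297, -0.1251, 0.8260, -0.1466)
v' = (0.0320, -0.8200, 1.3267)
ω' = (-1.0654, -0.7594, 0.3811)

a = (0.8000, -0.5000, 0.6667)
new position p' = (1.7000, -0.6320, -2.8480)
v + (F/m)dt = (0.0320, -0.8200, 1.3267)
(τ − ω×Iω)/I = (-9.1350, 3.5160, 2.0275)
new body rate ω' = (-1.0654, -0.7594, 0.3811)
2q̇ = q⊗(0,ω) = (0.7143437, -0.2584038, -0.3135457, 0.8453581)
q' = normalize(q + ½dt·q⊗(0,ω)) = (0.5297, -0.1251, 0.8260, -0.1466)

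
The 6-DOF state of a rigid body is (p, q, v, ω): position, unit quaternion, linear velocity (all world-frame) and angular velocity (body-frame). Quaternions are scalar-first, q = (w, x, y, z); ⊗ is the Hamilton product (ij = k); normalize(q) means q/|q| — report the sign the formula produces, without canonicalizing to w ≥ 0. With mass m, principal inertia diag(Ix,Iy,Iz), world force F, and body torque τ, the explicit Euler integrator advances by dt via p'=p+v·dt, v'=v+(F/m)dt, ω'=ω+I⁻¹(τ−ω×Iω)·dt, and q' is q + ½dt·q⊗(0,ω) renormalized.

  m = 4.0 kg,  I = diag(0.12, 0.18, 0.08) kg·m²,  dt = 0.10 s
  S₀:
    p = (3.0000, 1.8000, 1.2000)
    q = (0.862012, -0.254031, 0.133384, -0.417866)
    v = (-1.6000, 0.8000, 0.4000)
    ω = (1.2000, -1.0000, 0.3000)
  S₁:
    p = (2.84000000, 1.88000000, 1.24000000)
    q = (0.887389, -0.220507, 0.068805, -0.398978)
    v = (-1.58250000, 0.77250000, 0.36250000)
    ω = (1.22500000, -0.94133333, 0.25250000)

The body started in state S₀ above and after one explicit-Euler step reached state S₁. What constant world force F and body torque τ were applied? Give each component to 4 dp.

F = (0.7000, -1.1000, -1.5000)
τ = (0.0600, 0.1200, -0.1100)

velocity change Δv = (0.01750000, -0.02750000, -0.03750000)
m·(v₁−v₀)/dt = (0.7000, -1.1000, -1.5000)
rate change Δω = (0.02500000, 0.05866667, -0.04750000)
τ = I·(Δω/dt) + ω₀×(Iω₀) = (0.0600, 0.1200, -0.1100)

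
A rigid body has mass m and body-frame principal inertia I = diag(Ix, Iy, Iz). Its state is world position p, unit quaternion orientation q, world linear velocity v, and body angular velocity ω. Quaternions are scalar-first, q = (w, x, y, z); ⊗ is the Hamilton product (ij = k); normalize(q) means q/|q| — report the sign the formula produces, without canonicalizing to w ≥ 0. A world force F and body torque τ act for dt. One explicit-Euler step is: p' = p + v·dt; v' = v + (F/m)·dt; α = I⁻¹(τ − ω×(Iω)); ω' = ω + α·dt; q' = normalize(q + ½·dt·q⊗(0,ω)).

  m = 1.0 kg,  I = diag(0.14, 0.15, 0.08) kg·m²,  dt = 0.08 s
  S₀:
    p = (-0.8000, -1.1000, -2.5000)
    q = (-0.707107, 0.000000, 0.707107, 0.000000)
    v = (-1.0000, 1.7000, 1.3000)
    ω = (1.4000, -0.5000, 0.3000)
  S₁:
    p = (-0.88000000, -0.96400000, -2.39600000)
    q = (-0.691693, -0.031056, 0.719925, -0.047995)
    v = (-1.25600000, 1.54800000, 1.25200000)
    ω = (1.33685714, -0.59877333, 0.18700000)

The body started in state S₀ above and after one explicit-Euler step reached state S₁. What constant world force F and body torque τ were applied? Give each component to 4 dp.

velocity change Δv = (-0.25600000, -0.15200000, -0.04800000)
m·(v₁−v₀)/dt = (-3.2000, -1.9000, -0.6000)
rate change Δω = (-0.06314286, -0.09877333, -0.11300000)
τ = I·(Δω/dt) + ω₀×(Iω₀) = (-0.1000, -0.1600, -0.1200)

F = (-3.2000, -1.9000, -0.6000)
τ = (-0.1000, -0.1600, -0.1200)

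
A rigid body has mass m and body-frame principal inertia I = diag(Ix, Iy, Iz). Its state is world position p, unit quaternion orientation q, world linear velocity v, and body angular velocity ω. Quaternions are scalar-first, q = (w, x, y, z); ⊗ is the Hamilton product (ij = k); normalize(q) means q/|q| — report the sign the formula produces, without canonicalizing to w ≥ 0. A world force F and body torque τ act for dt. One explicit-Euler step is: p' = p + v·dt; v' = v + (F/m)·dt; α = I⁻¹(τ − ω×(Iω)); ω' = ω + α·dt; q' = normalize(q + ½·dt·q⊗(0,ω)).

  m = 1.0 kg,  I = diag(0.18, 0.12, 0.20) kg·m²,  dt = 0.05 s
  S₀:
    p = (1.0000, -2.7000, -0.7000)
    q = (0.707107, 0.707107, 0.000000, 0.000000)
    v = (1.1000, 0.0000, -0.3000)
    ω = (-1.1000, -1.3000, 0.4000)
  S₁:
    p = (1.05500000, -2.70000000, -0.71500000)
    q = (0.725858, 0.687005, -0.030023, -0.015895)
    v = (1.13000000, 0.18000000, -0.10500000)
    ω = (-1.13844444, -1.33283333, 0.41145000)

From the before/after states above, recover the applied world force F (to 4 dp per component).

v₁ − v₀ = (0.03000000, 0.18000000, 0.19500000)
F = m·Δv/dt = (0.6000, 3.6000, 3.9000)

F = (0.6000, 3.6000, 3.9000)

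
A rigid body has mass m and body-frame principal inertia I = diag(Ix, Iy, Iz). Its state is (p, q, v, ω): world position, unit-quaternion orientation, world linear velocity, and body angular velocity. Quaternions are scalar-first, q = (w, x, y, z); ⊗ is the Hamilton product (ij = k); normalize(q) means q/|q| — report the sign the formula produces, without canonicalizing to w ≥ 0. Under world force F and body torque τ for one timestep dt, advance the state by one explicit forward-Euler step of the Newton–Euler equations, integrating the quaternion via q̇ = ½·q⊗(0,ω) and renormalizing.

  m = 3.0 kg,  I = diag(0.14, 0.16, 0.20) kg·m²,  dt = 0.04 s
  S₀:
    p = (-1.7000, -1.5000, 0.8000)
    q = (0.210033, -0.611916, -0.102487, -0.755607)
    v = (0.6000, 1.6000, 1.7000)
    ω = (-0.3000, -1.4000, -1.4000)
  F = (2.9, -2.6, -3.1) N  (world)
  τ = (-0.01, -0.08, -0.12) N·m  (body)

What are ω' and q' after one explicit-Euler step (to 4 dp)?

ω' = (-0.3253, -1.4137, -1.4257)
q' = (0.1822, -0.6310, -0.1209, -0.7444)

gyro term ω×Iω = (0.0784, -0.0252, 0.0084)
angular accel α = (-0.6314, -0.3425, -0.6420)
ω' = ω + α·dt = (-0.3253, -1.4137, -1.4257)
q⊗(0,ω) = (-1.3849064, -0.9773779, -0.9240465, 0.5318901)
updated quaternion q' = (0.1822, -0.6310, -0.1209, -0.7444)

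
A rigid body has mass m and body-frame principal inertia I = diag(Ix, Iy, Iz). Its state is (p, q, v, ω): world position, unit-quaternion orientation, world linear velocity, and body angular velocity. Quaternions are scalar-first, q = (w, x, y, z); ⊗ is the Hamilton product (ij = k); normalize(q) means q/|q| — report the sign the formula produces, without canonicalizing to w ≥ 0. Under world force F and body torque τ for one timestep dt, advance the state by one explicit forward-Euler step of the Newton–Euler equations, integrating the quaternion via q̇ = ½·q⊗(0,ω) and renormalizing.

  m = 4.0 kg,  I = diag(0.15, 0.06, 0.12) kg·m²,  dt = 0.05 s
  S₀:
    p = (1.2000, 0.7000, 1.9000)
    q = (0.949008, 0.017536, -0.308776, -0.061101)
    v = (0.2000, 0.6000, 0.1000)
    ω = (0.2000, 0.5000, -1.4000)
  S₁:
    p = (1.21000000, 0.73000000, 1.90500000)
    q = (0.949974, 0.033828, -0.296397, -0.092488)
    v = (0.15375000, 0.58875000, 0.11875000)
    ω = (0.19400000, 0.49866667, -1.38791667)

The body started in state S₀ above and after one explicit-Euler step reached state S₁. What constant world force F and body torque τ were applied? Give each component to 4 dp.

velocity change Δv = (-0.04625000, -0.01125000, 0.01875000)
F = m·Δv/dt = (-3.7000, -0.9000, 1.5000)
rate change Δω = (-0.00600000, -0.00133333, 0.01208333)
gyro term ω₀×Iω₀ = (-0.0420, -0.0084, -0.0090)
I·α + gyro = (-0.0600, -0.0100, 0.0200)

F = (-3.7000, -0.9000, 1.5000)
τ = (-0.0600, -0.0100, 0.0200)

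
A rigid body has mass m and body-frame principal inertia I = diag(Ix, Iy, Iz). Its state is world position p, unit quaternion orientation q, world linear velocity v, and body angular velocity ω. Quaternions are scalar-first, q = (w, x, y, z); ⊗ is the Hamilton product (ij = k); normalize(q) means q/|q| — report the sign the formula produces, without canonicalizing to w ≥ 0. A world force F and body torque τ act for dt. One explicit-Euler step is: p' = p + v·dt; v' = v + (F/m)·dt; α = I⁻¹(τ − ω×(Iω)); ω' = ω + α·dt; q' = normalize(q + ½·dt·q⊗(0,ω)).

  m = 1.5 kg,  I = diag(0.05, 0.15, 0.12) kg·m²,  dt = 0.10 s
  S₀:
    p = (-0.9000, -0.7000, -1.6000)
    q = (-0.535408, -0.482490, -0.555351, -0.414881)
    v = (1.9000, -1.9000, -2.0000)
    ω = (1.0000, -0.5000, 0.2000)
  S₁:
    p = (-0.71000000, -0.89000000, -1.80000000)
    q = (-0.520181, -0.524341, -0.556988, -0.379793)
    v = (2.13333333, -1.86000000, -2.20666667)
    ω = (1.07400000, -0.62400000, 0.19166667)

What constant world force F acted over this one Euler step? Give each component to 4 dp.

Δv = v₁−v₀ = (0.23333333, 0.04000000, -0.20666667)
applied force F = (3.5000, 0.6000, -3.1000)

F = (3.5000, 0.6000, -3.1000)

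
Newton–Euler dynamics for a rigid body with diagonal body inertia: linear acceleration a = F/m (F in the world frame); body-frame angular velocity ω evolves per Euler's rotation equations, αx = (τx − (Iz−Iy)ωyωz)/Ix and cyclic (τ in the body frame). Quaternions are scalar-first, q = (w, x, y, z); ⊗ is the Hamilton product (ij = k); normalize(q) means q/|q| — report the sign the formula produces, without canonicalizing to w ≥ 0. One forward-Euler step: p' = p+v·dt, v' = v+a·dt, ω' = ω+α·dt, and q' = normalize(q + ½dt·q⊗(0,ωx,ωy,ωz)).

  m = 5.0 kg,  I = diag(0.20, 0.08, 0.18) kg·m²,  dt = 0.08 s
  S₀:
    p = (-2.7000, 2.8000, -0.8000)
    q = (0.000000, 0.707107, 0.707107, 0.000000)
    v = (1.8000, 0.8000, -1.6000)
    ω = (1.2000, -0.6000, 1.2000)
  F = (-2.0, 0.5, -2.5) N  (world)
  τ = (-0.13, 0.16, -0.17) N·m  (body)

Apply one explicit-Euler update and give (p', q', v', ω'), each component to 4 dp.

angular accel α = (-0.2900, 1.6400, -1.4244)
new body rate ω' = (1.1768, -0.4688, 1.0860)
2q̇ = q⊗(0,ω) = (-0.4242642, 0.8485284, -0.8485284, -1.2727926)
updated quaternion q' = (-0.0169, 0.7391, 0.6714, -0.0508)
linear accel F/m = (-0.4000, 0.1000, -0.5000)
p + v·dt = (-2.5560, 2.8640, -0.9280)
new velocity v' = (1.7680, 0.8080, -1.6400)

p' = (-2.5560, 2.8640, -0.9280)
q' = (-0.0169, 0.7391, 0.6714, -0.0508)
v' = (1.7680, 0.8080, -1.6400)
ω' = (1.1768, -0.4688, 1.0860)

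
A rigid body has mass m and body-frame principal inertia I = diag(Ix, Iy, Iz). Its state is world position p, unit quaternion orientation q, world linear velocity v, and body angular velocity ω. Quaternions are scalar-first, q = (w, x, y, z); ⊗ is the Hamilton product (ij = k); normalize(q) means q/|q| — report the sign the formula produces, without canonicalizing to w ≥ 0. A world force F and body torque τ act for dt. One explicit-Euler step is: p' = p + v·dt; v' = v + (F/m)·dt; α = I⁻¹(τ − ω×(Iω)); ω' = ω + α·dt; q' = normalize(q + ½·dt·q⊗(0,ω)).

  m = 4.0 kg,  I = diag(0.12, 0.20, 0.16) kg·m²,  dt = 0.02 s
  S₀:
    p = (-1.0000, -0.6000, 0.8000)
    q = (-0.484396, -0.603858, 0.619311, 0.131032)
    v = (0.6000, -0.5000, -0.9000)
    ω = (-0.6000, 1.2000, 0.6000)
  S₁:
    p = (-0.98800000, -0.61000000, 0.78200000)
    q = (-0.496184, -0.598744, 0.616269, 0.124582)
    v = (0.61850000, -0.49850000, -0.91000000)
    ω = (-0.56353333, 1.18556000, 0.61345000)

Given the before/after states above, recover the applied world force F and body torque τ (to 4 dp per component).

rate change Δω = (0.03646667, -0.01444000, 0.01345000)
precession coupling = (-0.0288, 0.0144, -0.0576)
τ = I·(Δω/dt) + ω₀×(Iω₀) = (0.1900, -0.1300, 0.0500)
v₁ − v₀ = (0.01850000, 0.00150000, -0.01000000)
m·(v₁−v₀)/dt = (3.7000, 0.3000, -2.0000)

F = (3.7000, 0.3000, -2.0000)
τ = (0.1900, -0.1300, 0.0500)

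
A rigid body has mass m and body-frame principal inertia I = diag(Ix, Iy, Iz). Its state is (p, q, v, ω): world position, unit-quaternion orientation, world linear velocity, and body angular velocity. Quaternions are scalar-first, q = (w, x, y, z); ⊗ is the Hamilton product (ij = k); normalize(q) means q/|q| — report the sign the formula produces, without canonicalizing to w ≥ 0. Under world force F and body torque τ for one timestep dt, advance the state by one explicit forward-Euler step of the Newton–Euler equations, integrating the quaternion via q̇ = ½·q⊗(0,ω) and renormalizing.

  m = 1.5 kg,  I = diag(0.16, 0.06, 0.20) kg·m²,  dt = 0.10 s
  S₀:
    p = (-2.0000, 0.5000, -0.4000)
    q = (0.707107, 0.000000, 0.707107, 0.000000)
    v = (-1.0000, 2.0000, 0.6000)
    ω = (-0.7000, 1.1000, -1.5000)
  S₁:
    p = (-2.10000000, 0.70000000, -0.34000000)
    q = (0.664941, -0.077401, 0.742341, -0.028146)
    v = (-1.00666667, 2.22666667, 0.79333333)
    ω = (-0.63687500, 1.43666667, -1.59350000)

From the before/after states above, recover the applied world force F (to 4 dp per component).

F = (-0.1000, 3.4000, 2.9000)

Δv = v₁−v₀ = (-0.00666667, 0.22666667, 0.19333333)
F = m·Δv/dt = (-0.1000, 3.4000, 2.9000)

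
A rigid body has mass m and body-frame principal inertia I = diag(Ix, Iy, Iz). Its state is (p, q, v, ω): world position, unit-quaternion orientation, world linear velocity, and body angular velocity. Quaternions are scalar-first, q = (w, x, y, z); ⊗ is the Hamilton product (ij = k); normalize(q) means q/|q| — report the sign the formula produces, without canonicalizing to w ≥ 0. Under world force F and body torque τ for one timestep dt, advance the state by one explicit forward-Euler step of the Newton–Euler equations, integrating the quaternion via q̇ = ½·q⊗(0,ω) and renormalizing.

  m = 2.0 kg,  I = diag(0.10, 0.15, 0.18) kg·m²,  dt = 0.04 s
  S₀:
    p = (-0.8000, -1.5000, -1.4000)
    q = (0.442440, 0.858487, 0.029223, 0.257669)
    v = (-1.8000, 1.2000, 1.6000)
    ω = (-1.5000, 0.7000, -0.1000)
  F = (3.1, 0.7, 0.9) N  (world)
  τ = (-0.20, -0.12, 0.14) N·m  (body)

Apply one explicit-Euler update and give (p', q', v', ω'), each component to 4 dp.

p' = (-0.8720, -1.4520, -1.3360)
q' = (0.4680, 0.8411, 0.0294, 0.2695)
v' = (-1.7380, 1.2140, 1.6180)
ω' = (-1.5792, 0.6712, -0.0572)

a = (1.5500, 0.3500, 0.4500)
new position p' = (-0.8720, -1.4520, -1.3360)
v + (F/m)dt = (-1.7380, 1.2140, 1.6180)
precession coupling ω×(Iω) = (-0.0021, -0.0120, -0.0525)
(τ − ω×Iω)/I = (-1.9790, -0.7200, 1.0694)
new body rate ω' = (-1.5792, 0.6712, -0.0572)
2q̇ = q⊗(0,ω) = (1.2930413, -0.8469506, 0.0090532, 0.6005314)
q + ½dt·q⊗(0,ω), renormalized = (0.4680, 0.8411, 0.0294, 0.2695)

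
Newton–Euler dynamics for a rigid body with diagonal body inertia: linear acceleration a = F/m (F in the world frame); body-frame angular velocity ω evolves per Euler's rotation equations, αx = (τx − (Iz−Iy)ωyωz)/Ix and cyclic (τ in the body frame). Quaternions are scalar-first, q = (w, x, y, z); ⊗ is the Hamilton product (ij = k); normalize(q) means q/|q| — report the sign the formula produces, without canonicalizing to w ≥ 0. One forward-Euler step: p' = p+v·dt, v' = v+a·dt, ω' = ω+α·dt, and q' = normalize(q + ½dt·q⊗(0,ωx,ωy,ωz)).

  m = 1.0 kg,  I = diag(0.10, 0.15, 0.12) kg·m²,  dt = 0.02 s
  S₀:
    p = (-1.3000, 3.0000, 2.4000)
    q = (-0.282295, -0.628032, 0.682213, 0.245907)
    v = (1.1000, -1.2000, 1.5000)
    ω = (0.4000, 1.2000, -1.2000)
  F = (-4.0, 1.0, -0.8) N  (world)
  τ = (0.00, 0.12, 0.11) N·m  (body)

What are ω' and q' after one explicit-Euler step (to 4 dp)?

ω' = (0.3914, 1.2147, -1.1857)
q' = (-0.2850, -0.6402, 0.6722, 0.2390)

(τ − ω×Iω)/I = (-0.4320, 0.7360, 0.7167)
ω' = ω + α·dt = (0.3914, 1.2147, -1.1857)
2q̇ = q⊗(0,ω) = (-0.2723544, -1.2266620, -0.9940296, -0.6877696)
q' = normalize(q + ½dt·q⊗(0,ω)) = (-0.2850, -0.6402, 0.6722, 0.2390)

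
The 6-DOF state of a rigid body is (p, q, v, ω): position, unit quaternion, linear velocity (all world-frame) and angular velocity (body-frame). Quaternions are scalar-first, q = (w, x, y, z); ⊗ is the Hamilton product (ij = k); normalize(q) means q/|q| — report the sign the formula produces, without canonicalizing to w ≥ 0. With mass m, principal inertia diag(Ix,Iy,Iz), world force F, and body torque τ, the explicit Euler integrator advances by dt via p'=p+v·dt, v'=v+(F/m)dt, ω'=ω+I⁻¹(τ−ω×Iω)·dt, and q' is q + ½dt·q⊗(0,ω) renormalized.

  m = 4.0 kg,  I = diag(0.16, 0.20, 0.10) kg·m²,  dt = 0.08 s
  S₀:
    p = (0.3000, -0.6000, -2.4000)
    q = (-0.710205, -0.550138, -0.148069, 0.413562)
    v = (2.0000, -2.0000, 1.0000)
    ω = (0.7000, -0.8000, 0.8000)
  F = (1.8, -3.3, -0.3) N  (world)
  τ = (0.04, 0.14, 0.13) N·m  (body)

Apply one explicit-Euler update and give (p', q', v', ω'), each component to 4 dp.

p' = (0.4600, -0.7600, -2.3200)
q' = (-0.7118, -0.5607, -0.0960, 0.4120)
v' = (2.0360, -2.0660, 0.9940)
ω' = (0.6880, -0.7574, 0.9219)

p' = p + v·dt = (0.4600, -0.7600, -2.3200)
v' = v + a·dt = (2.0360, -2.0660, 0.9940)
precession coupling ω×(Iω) = (0.0640, 0.0336, -0.0224)
α = I⁻¹(τ − ω×Iω) = (-0.1500, 0.5320, 1.5240)
new body rate ω' = (0.6880, -0.7574, 0.9219)
Hamilton product q⊗(0,ω) = (-0.0642082, -0.2847491, 1.2977678, -0.0244053)
updated quaternion q' = (-0.7118, -0.5607, -0.0960, 0.4120)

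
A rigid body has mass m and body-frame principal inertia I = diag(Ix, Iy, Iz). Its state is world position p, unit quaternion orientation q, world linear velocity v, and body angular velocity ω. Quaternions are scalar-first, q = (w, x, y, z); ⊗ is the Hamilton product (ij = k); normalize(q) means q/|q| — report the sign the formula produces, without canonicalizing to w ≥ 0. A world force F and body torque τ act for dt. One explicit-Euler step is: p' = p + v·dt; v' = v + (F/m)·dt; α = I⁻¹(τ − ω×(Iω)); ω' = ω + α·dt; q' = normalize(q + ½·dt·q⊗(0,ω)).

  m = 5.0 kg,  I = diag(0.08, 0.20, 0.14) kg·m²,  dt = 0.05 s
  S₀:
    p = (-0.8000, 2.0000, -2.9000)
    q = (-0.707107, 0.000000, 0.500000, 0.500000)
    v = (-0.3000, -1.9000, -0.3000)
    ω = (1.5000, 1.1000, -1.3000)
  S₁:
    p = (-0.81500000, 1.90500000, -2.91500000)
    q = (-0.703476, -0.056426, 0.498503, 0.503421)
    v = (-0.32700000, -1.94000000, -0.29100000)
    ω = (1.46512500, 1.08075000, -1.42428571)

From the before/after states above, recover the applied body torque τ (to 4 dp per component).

Δω = ω₁−ω₀ = (-0.03487500, -0.01925000, -0.12428571)
precession coupling = (0.0858, 0.1170, 0.1980)
I·α + gyro = (0.0300, 0.0400, -0.1500)

τ = (0.0300, 0.0400, -0.1500)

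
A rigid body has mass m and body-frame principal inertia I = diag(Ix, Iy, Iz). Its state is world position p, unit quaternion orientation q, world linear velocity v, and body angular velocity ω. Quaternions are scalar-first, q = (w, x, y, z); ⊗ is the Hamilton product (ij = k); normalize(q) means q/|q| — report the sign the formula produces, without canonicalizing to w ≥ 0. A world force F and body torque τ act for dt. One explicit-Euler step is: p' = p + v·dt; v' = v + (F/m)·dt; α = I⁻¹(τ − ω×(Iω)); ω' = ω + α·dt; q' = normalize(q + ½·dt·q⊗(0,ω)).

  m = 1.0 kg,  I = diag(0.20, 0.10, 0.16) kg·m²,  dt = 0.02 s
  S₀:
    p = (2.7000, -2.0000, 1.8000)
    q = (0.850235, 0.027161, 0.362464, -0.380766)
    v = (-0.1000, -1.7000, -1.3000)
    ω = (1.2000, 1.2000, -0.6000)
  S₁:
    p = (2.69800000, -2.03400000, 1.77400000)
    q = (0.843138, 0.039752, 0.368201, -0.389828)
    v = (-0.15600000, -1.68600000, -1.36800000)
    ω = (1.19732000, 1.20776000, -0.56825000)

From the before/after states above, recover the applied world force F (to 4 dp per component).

F = (-2.8000, 0.7000, -3.4000)

velocity change Δv = (-0.05600000, 0.01400000, -0.06800000)
applied force F = (-2.8000, 0.7000, -3.4000)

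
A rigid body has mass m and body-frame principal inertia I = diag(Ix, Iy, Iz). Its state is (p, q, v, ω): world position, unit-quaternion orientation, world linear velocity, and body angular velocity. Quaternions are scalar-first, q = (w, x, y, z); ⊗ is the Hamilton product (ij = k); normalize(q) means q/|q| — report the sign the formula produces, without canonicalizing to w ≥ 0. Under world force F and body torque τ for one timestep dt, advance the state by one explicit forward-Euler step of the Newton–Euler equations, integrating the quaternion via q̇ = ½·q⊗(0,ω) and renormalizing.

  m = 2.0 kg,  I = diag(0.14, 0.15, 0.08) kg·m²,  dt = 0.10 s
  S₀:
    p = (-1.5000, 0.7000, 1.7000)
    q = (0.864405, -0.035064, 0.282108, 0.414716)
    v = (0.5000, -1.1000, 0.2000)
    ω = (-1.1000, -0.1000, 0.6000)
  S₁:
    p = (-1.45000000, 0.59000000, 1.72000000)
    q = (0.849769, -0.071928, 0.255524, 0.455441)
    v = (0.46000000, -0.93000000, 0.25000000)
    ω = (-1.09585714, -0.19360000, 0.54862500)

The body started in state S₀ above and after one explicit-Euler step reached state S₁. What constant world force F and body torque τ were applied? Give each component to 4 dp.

F = (-0.8000, 3.4000, 1.0000)
τ = (0.0100, -0.1800, -0.0400)

Δv = v₁−v₀ = (-0.04000000, 0.17000000, 0.05000000)
m·(v₁−v₀)/dt = (-0.8000, 3.4000, 1.0000)
ω₁ − ω₀ = (0.00414286, -0.09360000, -0.05137500)
τ = I·(Δω/dt) + ω₀×(Iω₀) = (0.0100, -0.1800, -0.0400)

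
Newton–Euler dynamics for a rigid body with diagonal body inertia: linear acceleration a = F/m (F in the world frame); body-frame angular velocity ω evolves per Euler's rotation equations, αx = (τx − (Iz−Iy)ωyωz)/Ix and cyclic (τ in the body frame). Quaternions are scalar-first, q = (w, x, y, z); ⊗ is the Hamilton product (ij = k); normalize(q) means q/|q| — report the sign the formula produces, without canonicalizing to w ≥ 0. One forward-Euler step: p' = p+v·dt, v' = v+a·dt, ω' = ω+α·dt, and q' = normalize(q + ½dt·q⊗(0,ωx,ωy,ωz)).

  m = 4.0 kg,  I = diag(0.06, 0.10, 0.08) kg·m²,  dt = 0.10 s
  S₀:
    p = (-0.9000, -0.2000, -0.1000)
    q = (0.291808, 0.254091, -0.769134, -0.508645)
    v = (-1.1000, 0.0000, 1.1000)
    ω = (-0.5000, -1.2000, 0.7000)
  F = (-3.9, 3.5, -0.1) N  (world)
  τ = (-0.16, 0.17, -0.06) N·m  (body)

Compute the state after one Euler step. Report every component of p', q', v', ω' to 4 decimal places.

p' = (-1.0100, -0.2000, 0.0100)
q' = (0.2691, 0.1888, -0.7807, -0.5315)
v' = (-1.1975, 0.0875, 1.0975)
ω' = (-0.7947, -1.0370, 0.5950)

precession coupling ω×(Iω) = (0.0168, 0.0070, 0.0240)
α = I⁻¹(τ − ω×Iω) = (-2.9467, 1.6300, -1.0500)
new body rate ω' = (-0.7947, -1.0370, 0.5950)
q⊗(0,ω) = (-0.4398638, -1.2946718, -0.2737108, -0.4852106)
q' = normalize(q + ½dt·q⊗(0,ω)) = (0.2691, 0.1888, -0.7807, -0.5315)
p' = p + v·dt = (-1.0100, -0.2000, 0.0100)
v + (F/m)dt = (-1.1975, 0.0875, 1.0975)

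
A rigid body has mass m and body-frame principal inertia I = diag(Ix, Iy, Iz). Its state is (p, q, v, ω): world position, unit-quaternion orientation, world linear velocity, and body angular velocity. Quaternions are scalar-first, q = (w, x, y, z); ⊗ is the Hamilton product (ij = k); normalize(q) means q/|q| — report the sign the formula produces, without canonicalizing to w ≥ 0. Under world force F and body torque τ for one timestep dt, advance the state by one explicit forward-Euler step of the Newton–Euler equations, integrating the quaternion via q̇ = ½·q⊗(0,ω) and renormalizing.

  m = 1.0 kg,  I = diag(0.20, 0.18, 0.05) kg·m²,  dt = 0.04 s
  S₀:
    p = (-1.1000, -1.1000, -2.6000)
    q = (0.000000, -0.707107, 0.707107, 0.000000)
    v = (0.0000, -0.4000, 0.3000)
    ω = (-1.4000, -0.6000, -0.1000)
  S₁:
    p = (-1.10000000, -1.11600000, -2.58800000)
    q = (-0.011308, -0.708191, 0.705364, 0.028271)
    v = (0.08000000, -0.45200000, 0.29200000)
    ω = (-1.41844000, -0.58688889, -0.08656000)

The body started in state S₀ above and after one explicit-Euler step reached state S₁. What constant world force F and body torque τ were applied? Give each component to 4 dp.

F = (2.0000, -1.3000, -0.2000)
τ = (-0.1000, 0.0800, 0.0000)

Δv = v₁−v₀ = (0.08000000, -0.05200000, -0.00800000)
F = m·Δv/dt = (2.0000, -1.3000, -0.2000)
ω₁ − ω₀ = (-0.01844000, 0.01311111, 0.01344000)
gyro term ω₀×Iω₀ = (-0.0078, 0.0210, -0.0168)
I·α + gyro = (-0.1000, 0.0800, 0.0000)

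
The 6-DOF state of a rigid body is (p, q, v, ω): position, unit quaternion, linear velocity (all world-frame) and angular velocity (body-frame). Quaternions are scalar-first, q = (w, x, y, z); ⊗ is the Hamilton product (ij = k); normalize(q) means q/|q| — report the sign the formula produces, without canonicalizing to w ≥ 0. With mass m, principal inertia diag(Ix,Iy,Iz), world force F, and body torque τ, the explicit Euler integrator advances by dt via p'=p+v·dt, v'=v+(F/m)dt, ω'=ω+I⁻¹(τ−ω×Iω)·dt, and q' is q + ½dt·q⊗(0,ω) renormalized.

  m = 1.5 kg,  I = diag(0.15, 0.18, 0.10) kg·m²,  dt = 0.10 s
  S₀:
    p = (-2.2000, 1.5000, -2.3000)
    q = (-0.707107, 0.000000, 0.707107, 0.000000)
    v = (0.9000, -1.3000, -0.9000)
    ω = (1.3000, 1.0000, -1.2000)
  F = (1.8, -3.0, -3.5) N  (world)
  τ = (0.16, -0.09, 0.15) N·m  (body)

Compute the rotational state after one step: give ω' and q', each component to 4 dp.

gyro term ω×Iω = (0.0960, -0.0780, 0.0390)
(τ − ω×Iω)/I = (0.4267, -0.0667, 1.1100)
ω' = ω + α·dt = (1.3427, 0.9933, -1.0890)
2q̇ = q⊗(0,ω) = (-0.7071070, -1.7677675, -0.7071070, -0.0707107)
updated quaternion q' = (-0.7387, -0.0879, 0.6683, -0.0035)

ω' = (1.3427, 0.9933, -1.0890)
q' = (-0.7387, -0.0879, 0.6683, -0.0035)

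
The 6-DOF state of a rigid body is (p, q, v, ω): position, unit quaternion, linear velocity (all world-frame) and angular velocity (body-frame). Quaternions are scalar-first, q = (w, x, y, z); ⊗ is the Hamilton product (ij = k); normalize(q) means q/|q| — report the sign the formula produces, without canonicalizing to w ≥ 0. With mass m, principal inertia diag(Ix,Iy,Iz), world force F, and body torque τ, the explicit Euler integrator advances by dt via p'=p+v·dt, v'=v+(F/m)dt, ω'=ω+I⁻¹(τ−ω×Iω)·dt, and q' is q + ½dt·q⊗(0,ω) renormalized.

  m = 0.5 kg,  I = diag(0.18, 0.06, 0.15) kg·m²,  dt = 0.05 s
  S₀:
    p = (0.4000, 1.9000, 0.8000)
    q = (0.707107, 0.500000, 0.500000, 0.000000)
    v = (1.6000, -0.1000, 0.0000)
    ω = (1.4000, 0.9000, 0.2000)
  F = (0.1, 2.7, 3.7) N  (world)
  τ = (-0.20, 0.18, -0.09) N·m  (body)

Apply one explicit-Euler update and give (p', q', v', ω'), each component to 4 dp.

a = (0.2000, 5.4000, 7.4000)
new position p' = (0.4800, 1.8950, 0.8000)
new velocity v' = (1.6100, 0.1700, 0.3700)
ω×(Iω) gyroscopic = (0.0162, 0.0084, -0.1512)
angular accel α = (-1.2011, 2.8600, 0.4080)
new body rate ω' = (1.3399, 1.0430, 0.2204)
Hamilton product q⊗(0,ω) = (-1.1500000, 1.0899498, 0.5363963, -0.1085786)
q' = normalize(q + ½dt·q⊗(0,ω)) = (0.6778, 0.5268, 0.5130, -0.0027)

p' = (0.4800, 1.8950, 0.8000)
q' = (0.6778, 0.5268, 0.5130, -0.0027)
v' = (1.6100, 0.1700, 0.3700)
ω' = (1.3399, 1.0430, 0.2204)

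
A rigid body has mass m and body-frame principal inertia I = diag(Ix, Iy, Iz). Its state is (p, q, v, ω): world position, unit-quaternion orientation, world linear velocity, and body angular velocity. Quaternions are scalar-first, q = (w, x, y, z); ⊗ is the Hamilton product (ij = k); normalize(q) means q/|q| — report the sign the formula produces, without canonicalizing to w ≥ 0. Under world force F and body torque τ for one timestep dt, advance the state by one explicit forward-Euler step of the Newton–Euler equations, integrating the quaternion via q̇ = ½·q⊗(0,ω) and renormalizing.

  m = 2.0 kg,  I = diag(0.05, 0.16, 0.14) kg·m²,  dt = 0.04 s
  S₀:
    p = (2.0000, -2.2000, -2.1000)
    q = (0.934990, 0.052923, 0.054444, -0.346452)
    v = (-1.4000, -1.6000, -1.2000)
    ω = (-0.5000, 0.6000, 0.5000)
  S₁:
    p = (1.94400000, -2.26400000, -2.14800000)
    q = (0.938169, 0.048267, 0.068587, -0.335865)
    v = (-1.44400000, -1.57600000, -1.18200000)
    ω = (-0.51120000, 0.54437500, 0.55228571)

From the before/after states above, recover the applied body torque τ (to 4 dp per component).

ω₁ − ω₀ = (-0.01120000, -0.05562500, 0.05228571)
gyro term ω₀×Iω₀ = (-0.0060, 0.0225, -0.0330)
applied torque τ = (-0.0200, -0.2000, 0.1500)

τ = (-0.0200, -0.2000, 0.1500)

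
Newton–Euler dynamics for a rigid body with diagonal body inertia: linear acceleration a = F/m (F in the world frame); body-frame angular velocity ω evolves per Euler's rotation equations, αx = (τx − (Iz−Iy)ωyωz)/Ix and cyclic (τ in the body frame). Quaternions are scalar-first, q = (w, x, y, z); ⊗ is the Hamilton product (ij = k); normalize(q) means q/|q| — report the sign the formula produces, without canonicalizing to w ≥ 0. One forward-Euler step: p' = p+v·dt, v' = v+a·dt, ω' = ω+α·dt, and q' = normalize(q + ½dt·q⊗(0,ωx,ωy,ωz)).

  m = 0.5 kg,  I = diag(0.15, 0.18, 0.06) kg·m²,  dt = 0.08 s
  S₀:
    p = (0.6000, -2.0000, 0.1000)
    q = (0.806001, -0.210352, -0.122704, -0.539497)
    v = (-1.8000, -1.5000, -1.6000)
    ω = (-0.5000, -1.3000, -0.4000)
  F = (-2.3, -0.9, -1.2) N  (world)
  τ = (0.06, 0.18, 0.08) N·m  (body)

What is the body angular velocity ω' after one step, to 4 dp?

ω' = (-0.4347, -1.2280, -0.3193)

ω×(Iω) gyroscopic = (-0.0624, 0.0180, 0.0195)
(τ − ω×Iω)/I = (0.8160, 0.9000, 1.0083)
new body rate ω' = (-0.4347, -1.2280, -0.3193)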